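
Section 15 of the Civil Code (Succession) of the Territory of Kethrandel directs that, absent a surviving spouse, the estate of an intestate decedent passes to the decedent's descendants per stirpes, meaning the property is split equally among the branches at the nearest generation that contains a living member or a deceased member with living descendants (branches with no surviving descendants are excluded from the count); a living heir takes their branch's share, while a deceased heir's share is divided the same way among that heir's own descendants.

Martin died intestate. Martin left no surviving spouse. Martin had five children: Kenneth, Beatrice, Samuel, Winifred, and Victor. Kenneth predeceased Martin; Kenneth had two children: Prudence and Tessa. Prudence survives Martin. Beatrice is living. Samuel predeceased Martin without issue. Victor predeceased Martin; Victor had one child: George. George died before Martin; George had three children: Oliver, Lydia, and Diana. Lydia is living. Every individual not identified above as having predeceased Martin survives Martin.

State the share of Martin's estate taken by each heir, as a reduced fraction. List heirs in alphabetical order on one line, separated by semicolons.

Beatrice 1/4; Diana 1/12; Lydia 1/12; Oliver 1/12; Prudence 1/8; Tessa 1/8; Winifred 1/4

There is no surviving spouse, so the entire estate passes to Martin's descendants per stirpes.
Samuel left no surviving issue, so that branch lapses and is disregarded.
The estate is divided into 4 equal shares of 1/4 among Kenneth, Beatrice, Winifred, Victor.
Kenneth predeceased; the 1/4 allotted to Kenneth's branch passes to Kenneth's issue by representation.
The 1/4 is divided into 2 equal shares of 1/8 among Prudence, Tessa.
Prudence is living and takes 1/8.
Tessa is living and takes 1/8.
Beatrice is living and takes 1/4.
Winifred is living and takes 1/4.
Victor predeceased; the 1/4 allotted to Victor's branch passes to Victor's issue by representation.
George's line is the sole branch at this level, so the full 1/4 passes to George's issue by representation.
The 1/4 is divided into 3 equal shares of 1/12 among Oliver, Lydia, Diana.
Oliver is living and takes 1/12.
Lydia is living and takes 1/12.
Diana is living and takes 1/12.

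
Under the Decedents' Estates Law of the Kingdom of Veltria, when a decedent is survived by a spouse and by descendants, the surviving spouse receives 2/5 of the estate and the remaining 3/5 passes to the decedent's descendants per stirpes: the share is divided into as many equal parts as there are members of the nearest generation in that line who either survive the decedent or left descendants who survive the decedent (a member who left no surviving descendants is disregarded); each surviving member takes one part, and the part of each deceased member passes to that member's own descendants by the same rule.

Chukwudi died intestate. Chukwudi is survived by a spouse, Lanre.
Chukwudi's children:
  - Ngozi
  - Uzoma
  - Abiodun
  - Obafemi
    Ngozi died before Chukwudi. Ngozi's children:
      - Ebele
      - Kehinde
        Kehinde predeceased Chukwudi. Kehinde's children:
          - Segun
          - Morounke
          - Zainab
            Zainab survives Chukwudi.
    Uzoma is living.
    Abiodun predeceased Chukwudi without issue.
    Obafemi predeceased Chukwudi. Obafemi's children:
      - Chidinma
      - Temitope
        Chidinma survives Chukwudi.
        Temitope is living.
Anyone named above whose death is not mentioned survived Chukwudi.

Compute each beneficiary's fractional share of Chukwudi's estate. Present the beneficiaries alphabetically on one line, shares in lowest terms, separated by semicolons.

Chidinma 1/10; Ebele 1/10; Lanre 2/5; Morounke 1/30; Segun 1/30; Temitope 1/10; Uzoma 1/5; Zainab 1/30

Lanre, as surviving spouse, takes 2/5.
The remaining 3/5 passes to Chukwudi's descendants per stirpes.
Abiodun left no surviving issue, so that branch lapses and is disregarded.
The 3/5 is divided into 3 equal shares of 1/5 among Ngozi, Uzoma, Obafemi.
Ngozi predeceased; the 1/5 allotted to Ngozi's branch passes to Ngozi's issue by representation.
The 1/5 is divided into 2 equal shares of 1/10 among Ebele, Kehinde.
Ebele is living and takes 1/10.
Kehinde predeceased; the 1/10 allotted to Kehinde's branch passes to Kehinde's issue by representation.
The 1/10 is divided into 3 equal shares of 1/30 among Segun, Morounke, Zainab.
Segun is living and takes 1/30.
Morounke is living and takes 1/30.
Zainab is living and takes 1/30.
Uzoma is living and takes 1/5.
Obafemi predeceased; the 1/5 allotted to Obafemi's branch passes to Obafemi's issue by representation.
The 1/5 is divided into 2 equal shares of 1/10 among Chidinma, Temitope.
Chidinma is living and takes 1/10.
Temitope is living and takes 1/10.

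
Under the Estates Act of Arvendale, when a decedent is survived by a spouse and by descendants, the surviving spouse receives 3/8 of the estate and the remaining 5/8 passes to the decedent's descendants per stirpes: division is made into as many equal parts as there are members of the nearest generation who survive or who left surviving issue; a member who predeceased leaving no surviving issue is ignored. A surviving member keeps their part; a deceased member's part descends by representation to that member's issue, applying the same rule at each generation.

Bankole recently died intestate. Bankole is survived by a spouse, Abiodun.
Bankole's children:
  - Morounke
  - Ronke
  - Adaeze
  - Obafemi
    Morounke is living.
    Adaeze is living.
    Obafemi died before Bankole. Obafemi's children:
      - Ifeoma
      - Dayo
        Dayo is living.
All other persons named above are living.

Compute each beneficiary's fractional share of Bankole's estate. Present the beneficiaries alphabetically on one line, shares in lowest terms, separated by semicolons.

Abiodun, as surviving spouse, takes 3/8.
The remaining 5/8 passes to Bankole's descendants per stirpes.
The 5/8 is divided into 4 equal shares of 5/32 among Morounke, Ronke, Adaeze, Obafemi.
Morounke is living and takes 5/32.
Ronke is living and takes 5/32.
Adaeze is living and takes 5/32.
Obafemi predeceased; the 5/32 allotted to Obafemi's branch passes to Obafemi's issue by representation.
The 5/32 is divided into 2 equal shares of 5/64 among Ifeoma, Dayo.
Ifeoma is living and takes 5/64.
Dayo is living and takes 5/64.

Abiodun 3/8; Adaeze 5/32; Dayo 5/64; Ifeoma 5/64; Morounke 5/32; Ronke 5/32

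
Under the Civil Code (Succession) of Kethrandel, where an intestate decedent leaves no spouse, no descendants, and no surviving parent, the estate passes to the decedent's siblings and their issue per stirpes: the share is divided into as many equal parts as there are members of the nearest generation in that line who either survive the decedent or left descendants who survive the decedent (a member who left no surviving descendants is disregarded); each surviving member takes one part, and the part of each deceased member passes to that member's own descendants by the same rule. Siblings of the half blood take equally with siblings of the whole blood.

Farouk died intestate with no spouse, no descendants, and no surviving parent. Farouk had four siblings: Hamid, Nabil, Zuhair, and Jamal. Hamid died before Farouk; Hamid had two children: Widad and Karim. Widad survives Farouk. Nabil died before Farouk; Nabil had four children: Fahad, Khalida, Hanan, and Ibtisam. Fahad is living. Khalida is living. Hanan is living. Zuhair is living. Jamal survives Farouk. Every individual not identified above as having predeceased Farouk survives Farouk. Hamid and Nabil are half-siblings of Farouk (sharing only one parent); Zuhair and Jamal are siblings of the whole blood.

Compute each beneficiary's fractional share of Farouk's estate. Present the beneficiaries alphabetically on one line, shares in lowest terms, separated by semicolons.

Fahad 1/16; Hanan 1/16; Ibtisam 1/16; Jamal 1/4; Karim 1/8; Khalida 1/16; Widad 1/8; Zuhair 1/4

No spouse, descendants, or parent survives, so the estate passes to Farouk's siblings per stirpes.
Half-blood and whole-blood siblings take equally under the stated rule.
The estate is divided into 4 equal shares of 1/4 among Hamid, Nabil, Zuhair, Jamal.
Hamid predeceased; the 1/4 allotted to Hamid's branch passes to Hamid's issue by representation.
The 1/4 is divided into 2 equal shares of 1/8 among Widad, Karim.
Widad is living and takes 1/8.
Karim is living and takes 1/8.
Nabil predeceased; the 1/4 allotted to Nabil's branch passes to Nabil's issue by representation.
The 1/4 is divided into 4 equal shares of 1/16 among Fahad, Khalida, Hanan, Ibtisam.
Fahad is living and takes 1/16.
Khalida is living and takes 1/16.
Hanan is living and takes 1/16.
Ibtisam is living and takes 1/16.
Zuhair is living and takes 1/4.
Jamal is living and takes 1/4.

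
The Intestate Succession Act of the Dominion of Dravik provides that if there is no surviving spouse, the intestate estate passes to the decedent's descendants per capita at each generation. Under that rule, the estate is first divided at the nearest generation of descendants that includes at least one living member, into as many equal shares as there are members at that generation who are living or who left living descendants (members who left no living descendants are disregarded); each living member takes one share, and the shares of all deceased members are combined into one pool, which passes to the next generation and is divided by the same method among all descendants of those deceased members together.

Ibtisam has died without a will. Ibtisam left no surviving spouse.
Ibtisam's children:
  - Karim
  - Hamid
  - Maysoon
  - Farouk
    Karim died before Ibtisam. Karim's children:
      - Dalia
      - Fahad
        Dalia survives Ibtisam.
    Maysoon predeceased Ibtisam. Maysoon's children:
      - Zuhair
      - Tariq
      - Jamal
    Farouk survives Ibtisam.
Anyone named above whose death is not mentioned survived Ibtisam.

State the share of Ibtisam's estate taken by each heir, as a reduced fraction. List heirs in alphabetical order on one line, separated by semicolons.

There is no surviving spouse, so the entire estate passes to Ibtisam's descendants per capita at each generation.
At generation 1 (Karim, Hamid, Maysoon, Farouk) there are 4 shares of (1)/4 = 1/4 each.
Living: Hamid and Farouk — each takes 1/4.
Deceased: Karim and Maysoon. Their combined 1/2 is pooled and carried to generation 2.
At generation 2 (Dalia, Fahad, Zuhair, Tariq, Jamal) there are 5 shares of (1/2)/5 = 1/10 each.
Living: Dalia, Fahad, Zuhair, Tariq, and Jamal — each takes 1/10.

Dalia 1/10; Fahad 1/10; Farouk 1/4; Hamid 1/4; Jamal 1/10; Tariq 1/10; Zuhair 1/10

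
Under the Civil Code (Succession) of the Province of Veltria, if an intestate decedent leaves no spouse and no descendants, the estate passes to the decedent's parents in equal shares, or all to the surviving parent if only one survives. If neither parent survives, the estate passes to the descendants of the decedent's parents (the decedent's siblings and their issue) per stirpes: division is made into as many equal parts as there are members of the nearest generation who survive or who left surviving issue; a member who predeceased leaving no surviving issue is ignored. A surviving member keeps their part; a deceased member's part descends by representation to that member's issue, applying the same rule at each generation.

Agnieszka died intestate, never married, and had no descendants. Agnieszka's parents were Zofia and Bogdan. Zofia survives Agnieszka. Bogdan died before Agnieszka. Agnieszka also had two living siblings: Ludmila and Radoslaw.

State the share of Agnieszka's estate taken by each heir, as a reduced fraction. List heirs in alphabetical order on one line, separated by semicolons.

Only one parent, Zofia, survives, so Zofia takes the entire estate. The siblings take nothing because a surviving parent has priority.

Zofia 1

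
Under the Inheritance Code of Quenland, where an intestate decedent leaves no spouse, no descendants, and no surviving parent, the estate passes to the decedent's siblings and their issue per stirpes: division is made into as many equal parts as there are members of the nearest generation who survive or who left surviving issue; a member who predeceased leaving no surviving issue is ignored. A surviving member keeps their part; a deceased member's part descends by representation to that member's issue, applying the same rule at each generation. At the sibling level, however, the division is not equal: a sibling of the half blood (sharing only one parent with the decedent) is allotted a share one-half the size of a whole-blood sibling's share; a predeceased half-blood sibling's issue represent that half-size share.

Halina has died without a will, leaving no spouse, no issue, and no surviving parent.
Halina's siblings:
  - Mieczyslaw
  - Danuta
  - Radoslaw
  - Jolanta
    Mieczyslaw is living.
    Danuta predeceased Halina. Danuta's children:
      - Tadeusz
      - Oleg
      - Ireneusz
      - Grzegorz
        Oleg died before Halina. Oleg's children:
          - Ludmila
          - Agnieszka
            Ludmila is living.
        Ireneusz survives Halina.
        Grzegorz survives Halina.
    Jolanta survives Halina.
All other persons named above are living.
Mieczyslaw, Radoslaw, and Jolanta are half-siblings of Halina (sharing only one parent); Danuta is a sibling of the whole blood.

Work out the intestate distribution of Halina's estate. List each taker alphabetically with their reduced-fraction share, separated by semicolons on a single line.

No spouse, descendants, or parent survives, so the estate passes to Halina's siblings per stirpes.
Half-blood siblings count for one-half the weight of whole-blood siblings at the initial division.
Dividing 1 in proportion to weights (total weight 5/2): Mieczyslaw (weight 1/2) → 1/5; Danuta (weight 1) → 2/5; Radoslaw (weight 1/2) → 1/5; Jolanta (weight 1/2) → 1/5.
Mieczyslaw is living and takes 1/5.
Danuta predeceased; the 2/5 allotted to Danuta's branch passes to Danuta's issue by representation.
The 2/5 is divided into 4 equal shares of 1/10 among Tadeusz, Oleg, Ireneusz, Grzegorz.
Tadeusz is living and takes 1/10.
Oleg predeceased; the 1/10 allotted to Oleg's branch passes to Oleg's issue by representation.
The 1/10 is divided into 2 equal shares of 1/20 among Ludmila, Agnieszka.
Ludmila is living and takes 1/20.
Agnieszka is living and takes 1/20.
Ireneusz is living and takes 1/10.
Grzegorz is living and takes 1/10.
Radoslaw is living and takes 1/5.
Jolanta is living and takes 1/5.

Agnieszka 1/20; Grzegorz 1/10; Ireneusz 1/10; Jolanta 1/5; Ludmila 1/20; Mieczyslaw 1/5; Radoslaw 1/5; Tadeusz 1/10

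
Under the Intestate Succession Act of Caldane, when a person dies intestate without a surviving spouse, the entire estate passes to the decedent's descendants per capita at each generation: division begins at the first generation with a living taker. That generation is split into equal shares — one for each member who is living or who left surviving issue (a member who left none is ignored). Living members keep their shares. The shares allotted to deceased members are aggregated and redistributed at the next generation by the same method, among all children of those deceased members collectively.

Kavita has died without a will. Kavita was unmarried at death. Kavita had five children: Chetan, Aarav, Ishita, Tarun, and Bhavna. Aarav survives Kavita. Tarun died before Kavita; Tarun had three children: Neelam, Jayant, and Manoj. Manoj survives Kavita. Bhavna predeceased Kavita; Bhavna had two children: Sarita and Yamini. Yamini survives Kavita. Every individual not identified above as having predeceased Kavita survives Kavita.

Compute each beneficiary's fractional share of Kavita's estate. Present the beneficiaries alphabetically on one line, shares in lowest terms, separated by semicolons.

There is no surviving spouse, so the entire estate passes to Kavita's descendants per capita at each generation.
At generation 1 (Chetan, Aarav, Ishita, Tarun, Bhavna) there are 5 shares of (1)/5 = 1/5 each.
Living: Chetan, Aarav, and Ishita — each takes 1/5.
Deceased: Tarun and Bhavna. Their combined 2/5 is pooled and carried to generation 2.
At generation 2 (Neelam, Jayant, Manoj, Sarita, Yamini) there are 5 shares of (2/5)/5 = 2/25 each.
Living: Neelam, Jayant, Manoj, Sarita, and Yamini — each takes 2/25.

Aarav 1/5; Chetan 1/5; Ishita 1/5; Jayant 2/25; Manoj 2/25; Neelam 2/25; Sarita 2/25; Yamini 2/25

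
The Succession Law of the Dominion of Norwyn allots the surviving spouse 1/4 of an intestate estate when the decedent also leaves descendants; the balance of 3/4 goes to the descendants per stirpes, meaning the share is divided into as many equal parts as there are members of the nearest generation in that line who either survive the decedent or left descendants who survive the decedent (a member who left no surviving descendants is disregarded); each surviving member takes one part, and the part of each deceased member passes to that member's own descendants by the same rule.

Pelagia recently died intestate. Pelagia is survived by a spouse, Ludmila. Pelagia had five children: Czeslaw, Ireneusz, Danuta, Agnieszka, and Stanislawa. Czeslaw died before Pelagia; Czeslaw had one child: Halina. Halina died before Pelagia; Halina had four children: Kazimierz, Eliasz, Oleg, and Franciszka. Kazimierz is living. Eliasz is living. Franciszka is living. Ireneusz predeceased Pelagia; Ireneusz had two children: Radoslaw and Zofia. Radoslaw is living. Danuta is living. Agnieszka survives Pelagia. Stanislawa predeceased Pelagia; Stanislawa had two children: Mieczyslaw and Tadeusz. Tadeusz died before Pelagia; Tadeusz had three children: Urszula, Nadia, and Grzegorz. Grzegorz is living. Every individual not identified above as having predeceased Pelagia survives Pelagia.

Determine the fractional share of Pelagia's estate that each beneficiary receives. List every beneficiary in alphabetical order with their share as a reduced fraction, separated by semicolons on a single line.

Agnieszka 3/20; Danuta 3/20; Eliasz 3/80; Franciszka 3/80; Grzegorz 1/40; Kazimierz 3/80; Ludmila 1/4; Mieczyslaw 3/40; Nadia 1/40; Oleg 3/80; Radoslaw 3/40; Urszula 1/40; Zofia 3/40

Ludmila, as surviving spouse, takes 1/4.
The remaining 3/4 passes to Pelagia's descendants per stirpes.
The 3/4 is divided into 5 equal shares of 3/20 among Czeslaw, Ireneusz, Danuta, Agnieszka, Stanislawa.
Czeslaw predeceased; the 3/20 allotted to Czeslaw's branch passes to Czeslaw's issue by representation.
Halina's line is the sole branch at this level, so the full 3/20 passes to Halina's issue by representation.
The 3/20 is divided into 4 equal shares of 3/80 among Kazimierz, Eliasz, Oleg, Franciszka.
Kazimierz is living and takes 3/80.
Eliasz is living and takes 3/80.
Oleg is living and takes 3/80.
Franciszka is living and takes 3/80.
Ireneusz predeceased; the 3/20 allotted to Ireneusz's branch passes to Ireneusz's issue by representation.
The 3/20 is divided into 2 equal shares of 3/40 among Radoslaw, Zofia.
Radoslaw is living and takes 3/40.
Zofia is living and takes 3/40.
Danuta is living and takes 3/20.
Agnieszka is living and takes 3/20.
Stanislawa predeceased; the 3/20 allotted to Stanislawa's branch passes to Stanislawa's issue by representation.
The 3/20 is divided into 2 equal shares of 3/40 among Mieczyslaw, Tadeusz.
Mieczyslaw is living and takes 3/40.
Tadeusz predeceased; the 3/40 allotted to Tadeusz's branch passes to Tadeusz's issue by representation.
The 3/40 is divided into 3 equal shares of 1/40 among Urszula, Nadia, Grzegorz.
Urszula is living and takes 1/40.
Nadia is living and takes 1/40.
Grzegorz is living and takes 1/40.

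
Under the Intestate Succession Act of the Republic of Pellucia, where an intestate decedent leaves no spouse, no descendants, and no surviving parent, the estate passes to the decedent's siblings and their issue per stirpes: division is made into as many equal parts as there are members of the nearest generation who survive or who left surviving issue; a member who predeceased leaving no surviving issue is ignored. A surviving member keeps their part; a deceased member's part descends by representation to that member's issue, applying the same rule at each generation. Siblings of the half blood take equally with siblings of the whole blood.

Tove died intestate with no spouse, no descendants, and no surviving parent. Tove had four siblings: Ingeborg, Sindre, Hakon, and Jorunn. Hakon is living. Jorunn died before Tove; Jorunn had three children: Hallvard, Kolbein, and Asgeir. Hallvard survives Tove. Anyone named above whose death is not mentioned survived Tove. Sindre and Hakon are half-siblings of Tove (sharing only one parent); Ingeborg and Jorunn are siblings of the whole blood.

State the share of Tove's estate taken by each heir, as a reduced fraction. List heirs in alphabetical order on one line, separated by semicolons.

Asgeir 1/12; Hakon 1/4; Hallvard 1/12; Ingeborg 1/4; Kolbein 1/12; Sindre 1/4

No spouse, descendants, or parent survives, so the estate passes to Tove's siblings per stirpes.
Half-blood and whole-blood siblings take equally under the stated rule.
The estate is divided into 4 equal shares of 1/4 among Ingeborg, Sindre, Hakon, Jorunn.
Ingeborg is living and takes 1/4.
Sindre is living and takes 1/4.
Hakon is living and takes 1/4.
Jorunn predeceased; the 1/4 allotted to Jorunn's branch passes to Jorunn's issue by representation.
The 1/4 is divided into 3 equal shares of 1/12 among Hallvard, Kolbein, Asgeir.
Hallvard is living and takes 1/12.
Kolbein is living and takes 1/12.
Asgeir is living and takes 1/12.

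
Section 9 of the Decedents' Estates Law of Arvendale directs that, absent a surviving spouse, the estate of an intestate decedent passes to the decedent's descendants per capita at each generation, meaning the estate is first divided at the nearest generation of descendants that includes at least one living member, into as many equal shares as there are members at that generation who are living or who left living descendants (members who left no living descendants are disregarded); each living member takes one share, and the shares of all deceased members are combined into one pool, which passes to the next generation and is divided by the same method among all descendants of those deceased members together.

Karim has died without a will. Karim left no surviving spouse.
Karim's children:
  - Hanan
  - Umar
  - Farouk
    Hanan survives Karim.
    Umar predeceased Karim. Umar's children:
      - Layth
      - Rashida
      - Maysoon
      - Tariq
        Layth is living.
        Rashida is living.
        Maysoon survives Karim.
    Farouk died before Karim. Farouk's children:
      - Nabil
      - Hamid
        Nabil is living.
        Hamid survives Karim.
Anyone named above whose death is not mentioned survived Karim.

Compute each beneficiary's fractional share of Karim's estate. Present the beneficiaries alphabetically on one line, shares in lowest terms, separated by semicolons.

Hamid 1/9; Hanan 1/3; Layth 1/9; Maysoon 1/9; Nabil 1/9; Rashida 1/9; Tariq 1/9

There is no surviving spouse, so the entire estate passes to Karim's descendants per capita at each generation.
At generation 1 (Hanan, Umar, Farouk) there are 3 shares of (1)/3 = 1/3 each.
Living: Hanan — each takes 1/3.
Deceased: Umar and Farouk. Their combined 2/3 is pooled and carried to generation 2.
At generation 2 (Layth, Rashida, Maysoon, Tariq, Nabil, Hamid) there are 6 shares of (2/3)/6 = 1/9 each.
Living: Layth, Rashida, Maysoon, Tariq, Nabil, and Hamid — each takes 1/9.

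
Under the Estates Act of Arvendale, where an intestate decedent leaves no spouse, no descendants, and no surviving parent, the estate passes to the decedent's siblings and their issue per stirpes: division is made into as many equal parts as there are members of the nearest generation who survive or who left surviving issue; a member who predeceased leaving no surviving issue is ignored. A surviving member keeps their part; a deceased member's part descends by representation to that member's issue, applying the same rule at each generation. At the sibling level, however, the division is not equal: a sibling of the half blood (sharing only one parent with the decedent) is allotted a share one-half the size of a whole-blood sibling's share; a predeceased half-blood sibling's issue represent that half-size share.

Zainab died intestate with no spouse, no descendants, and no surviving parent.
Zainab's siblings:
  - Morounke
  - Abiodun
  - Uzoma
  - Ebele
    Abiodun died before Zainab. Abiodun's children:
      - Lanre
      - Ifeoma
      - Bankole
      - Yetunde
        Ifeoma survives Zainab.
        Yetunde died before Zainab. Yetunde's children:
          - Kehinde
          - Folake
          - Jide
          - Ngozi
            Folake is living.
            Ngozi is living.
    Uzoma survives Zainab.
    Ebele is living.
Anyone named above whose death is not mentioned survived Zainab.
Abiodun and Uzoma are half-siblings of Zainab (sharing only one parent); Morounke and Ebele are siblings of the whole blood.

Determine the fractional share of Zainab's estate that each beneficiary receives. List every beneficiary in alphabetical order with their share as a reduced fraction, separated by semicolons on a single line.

No spouse, descendants, or parent survives, so the estate passes to Zainab's siblings per stirpes.
Half-blood siblings count for one-half the weight of whole-blood siblings at the initial division.
Dividing 1 in proportion to weights (total weight 3): Morounke (weight 1) → 1/3; Abiodun (weight 1/2) → 1/6; Uzoma (weight 1/2) → 1/6; Ebele (weight 1) → 1/3.
Morounke is living and takes 1/3.
Abiodun predeceased; the 1/6 allotted to Abiodun's branch passes to Abiodun's issue by representation.
The 1/6 is divided into 4 equal shares of 1/24 among Lanre, Ifeoma, Bankole, Yetunde.
Lanre is living and takes 1/24.
Ifeoma is living and takes 1/24.
Bankole is living and takes 1/24.
Yetunde predeceased; the 1/24 allotted to Yetunde's branch passes to Yetunde's issue by representation.
The 1/24 is divided into 4 equal shares of 1/96 among Kehinde, Folake, Jide, Ngozi.
Kehinde is living and takes 1/96.
Folake is living and takes 1/96.
Jide is living and takes 1/96.
Ngozi is living and takes 1/96.
Uzoma is living and takes 1/6.
Ebele is living and takes 1/3.

Bankole 1/24; Ebele 1/3; Folake 1/96; Ifeoma 1/24; Jide 1/96; Kehinde 1/96; Lanre 1/24; Morounke 1/3; Ngozi 1/96; Uzoma 1/6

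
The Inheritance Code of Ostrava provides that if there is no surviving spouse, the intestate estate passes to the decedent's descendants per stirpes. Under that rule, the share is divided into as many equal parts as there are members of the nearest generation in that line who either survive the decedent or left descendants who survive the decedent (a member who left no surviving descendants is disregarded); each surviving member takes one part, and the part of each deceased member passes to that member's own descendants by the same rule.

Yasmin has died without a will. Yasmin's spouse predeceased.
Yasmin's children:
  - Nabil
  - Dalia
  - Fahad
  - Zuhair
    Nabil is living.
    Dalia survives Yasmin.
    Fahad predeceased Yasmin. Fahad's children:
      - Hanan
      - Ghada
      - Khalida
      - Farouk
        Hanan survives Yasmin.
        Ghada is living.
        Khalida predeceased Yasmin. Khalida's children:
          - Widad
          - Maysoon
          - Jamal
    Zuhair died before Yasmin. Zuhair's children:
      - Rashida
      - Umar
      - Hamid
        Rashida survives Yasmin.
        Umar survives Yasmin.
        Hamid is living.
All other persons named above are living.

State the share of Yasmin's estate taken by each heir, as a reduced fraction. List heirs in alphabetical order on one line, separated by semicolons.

Dalia 1/4; Farouk 1/16; Ghada 1/16; Hamid 1/12; Hanan 1/16; Jamal 1/48; Maysoon 1/48; Nabil 1/4; Rashida 1/12; Umar 1/12; Widad 1/48

There is no surviving spouse, so the entire estate passes to Yasmin's descendants per stirpes.
The estate is divided into 4 equal shares of 1/4 among Nabil, Dalia, Fahad, Zuhair.
Nabil is living and takes 1/4.
Dalia is living and takes 1/4.
Fahad predeceased; the 1/4 allotted to Fahad's branch passes to Fahad's issue by representation.
The 1/4 is divided into 4 equal shares of 1/16 among Hanan, Ghada, Khalida, Farouk.
Hanan is living and takes 1/16.
Ghada is living and takes 1/16.
Khalida predeceased; the 1/16 allotted to Khalida's branch passes to Khalida's issue by representation.
The 1/16 is divided into 3 equal shares of 1/48 among Widad, Maysoon, Jamal.
Widad is living and takes 1/48.
Maysoon is living and takes 1/48.
Jamal is living and takes 1/48.
Farouk is living and takes 1/16.
Zuhair predeceased; the 1/4 allotted to Zuhair's branch passes to Zuhair's issue by representation.
The 1/4 is divided into 3 equal shares of 1/12 among Rashida, Umar, Hamid.
Rashida is living and takes 1/12.
Umar is living and takes 1/12.
Hamid is living and takes 1/12.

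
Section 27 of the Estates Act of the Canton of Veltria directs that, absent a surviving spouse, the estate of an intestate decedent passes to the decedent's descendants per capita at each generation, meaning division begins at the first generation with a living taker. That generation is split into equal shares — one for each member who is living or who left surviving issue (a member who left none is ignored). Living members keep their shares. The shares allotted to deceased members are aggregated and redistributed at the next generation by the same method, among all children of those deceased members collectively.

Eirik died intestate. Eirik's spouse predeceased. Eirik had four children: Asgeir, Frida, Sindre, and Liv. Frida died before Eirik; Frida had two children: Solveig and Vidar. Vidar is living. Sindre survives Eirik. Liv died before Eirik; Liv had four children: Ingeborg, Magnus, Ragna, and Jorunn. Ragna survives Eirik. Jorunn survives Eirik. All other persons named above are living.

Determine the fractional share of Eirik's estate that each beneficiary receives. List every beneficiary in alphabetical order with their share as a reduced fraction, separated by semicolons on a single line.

Asgeir 1/4; Ingeborg 1/12; Jorunn 1/12; Magnus 1/12; Ragna 1/12; Sindre 1/4; Solveig 1/12; Vidar 1/12

There is no surviving spouse, so the entire estate passes to Eirik's descendants per capita at each generation.
At generation 1 (Asgeir, Frida, Sindre, Liv) there are 4 shares of (1)/4 = 1/4 each.
Living: Asgeir and Sindre — each takes 1/4.
Deceased: Frida and Liv. Their combined 1/2 is pooled and carried to generation 2.
At generation 2 (Solveig, Vidar, Ingeborg, Magnus, Ragna, Jorunn) there are 6 shares of (1/2)/6 = 1/12 each.
Living: Solveig, Vidar, Ingeborg, Magnus, Ragna, and Jorunn — each takes 1/12.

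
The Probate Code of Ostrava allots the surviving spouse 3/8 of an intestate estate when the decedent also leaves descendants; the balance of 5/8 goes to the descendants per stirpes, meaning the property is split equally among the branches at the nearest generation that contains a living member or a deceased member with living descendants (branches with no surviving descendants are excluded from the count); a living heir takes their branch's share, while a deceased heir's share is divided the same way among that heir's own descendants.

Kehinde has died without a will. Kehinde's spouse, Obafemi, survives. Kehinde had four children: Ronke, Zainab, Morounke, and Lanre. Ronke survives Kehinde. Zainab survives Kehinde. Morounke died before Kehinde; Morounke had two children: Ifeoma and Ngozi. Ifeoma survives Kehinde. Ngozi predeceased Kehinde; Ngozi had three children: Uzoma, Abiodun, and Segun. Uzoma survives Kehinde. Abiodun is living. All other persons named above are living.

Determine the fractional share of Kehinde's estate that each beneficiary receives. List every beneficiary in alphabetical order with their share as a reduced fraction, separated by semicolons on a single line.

Abiodun 5/192; Ifeoma 5/64; Lanre 5/32; Obafemi 3/8; Ronke 5/32; Segun 5/192; Uzoma 5/192; Zainab 5/32

Obafemi, as surviving spouse, takes 3/8.
The remaining 5/8 passes to Kehinde's descendants per stirpes.
The 5/8 is divided into 4 equal shares of 5/32 among Ronke, Zainab, Morounke, Lanre.
Ronke is living and takes 5/32.
Zainab is living and takes 5/32.
Morounke predeceased; the 5/32 allotted to Morounke's branch passes to Morounke's issue by representation.
The 5/32 is divided into 2 equal shares of 5/64 among Ifeoma, Ngozi.
Ifeoma is living and takes 5/64.
Ngozi predeceased; the 5/64 allotted to Ngozi's branch passes to Ngozi's issue by representation.
The 5/64 is divided into 3 equal shares of 5/192 among Uzoma, Abiodun, Segun.
Uzoma is living and takes 5/192.
Abiodun is living and takes 5/192.
Segun is living and takes 5/192.
Lanre is living and takes 5/32.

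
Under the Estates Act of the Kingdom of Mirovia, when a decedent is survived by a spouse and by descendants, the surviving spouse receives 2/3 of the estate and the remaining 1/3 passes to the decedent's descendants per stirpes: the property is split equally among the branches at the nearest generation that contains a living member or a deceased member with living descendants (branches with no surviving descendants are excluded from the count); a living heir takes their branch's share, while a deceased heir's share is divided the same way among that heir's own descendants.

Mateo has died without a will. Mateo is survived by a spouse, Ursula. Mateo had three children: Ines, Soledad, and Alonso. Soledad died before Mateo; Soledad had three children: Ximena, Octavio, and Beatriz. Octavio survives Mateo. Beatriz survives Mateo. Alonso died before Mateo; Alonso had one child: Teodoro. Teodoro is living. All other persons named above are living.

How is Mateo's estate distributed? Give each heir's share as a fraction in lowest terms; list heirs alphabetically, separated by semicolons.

Ursula, as surviving spouse, takes 2/3.
The remaining 1/3 passes to Mateo's descendants per stirpes.
The 1/3 is divided into 3 equal shares of 1/9 among Ines, Soledad, Alonso.
Ines is living and takes 1/9.
Soledad predeceased; the 1/9 allotted to Soledad's branch passes to Soledad's issue by representation.
The 1/9 is divided into 3 equal shares of 1/27 among Ximena, Octavio, Beatriz.
Ximena is living and takes 1/27.
Octavio is living and takes 1/27.
Beatriz is living and takes 1/27.
Alonso predeceased; the 1/9 allotted to Alonso's branch passes to Alonso's issue by representation.
Teodoro is the sole taker at this level and receives the full 1/9.

Beatriz 1/27; Ines 1/9; Octavio 1/27; Teodoro 1/9; Ursula 2/3; Ximena 1/27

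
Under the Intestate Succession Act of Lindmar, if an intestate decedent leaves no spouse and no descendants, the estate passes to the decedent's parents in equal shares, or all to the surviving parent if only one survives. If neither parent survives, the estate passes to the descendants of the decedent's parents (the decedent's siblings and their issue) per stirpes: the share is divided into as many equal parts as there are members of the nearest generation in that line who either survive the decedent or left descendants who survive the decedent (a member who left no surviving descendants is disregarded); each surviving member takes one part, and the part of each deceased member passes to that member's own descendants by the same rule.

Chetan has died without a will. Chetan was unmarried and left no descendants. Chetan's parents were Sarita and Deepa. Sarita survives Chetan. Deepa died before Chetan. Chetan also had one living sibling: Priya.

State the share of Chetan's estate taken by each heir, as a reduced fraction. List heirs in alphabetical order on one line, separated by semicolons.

Sarita 1

Only one parent, Sarita, survives, so Sarita takes the entire estate. The siblings take nothing because a surviving parent has priority.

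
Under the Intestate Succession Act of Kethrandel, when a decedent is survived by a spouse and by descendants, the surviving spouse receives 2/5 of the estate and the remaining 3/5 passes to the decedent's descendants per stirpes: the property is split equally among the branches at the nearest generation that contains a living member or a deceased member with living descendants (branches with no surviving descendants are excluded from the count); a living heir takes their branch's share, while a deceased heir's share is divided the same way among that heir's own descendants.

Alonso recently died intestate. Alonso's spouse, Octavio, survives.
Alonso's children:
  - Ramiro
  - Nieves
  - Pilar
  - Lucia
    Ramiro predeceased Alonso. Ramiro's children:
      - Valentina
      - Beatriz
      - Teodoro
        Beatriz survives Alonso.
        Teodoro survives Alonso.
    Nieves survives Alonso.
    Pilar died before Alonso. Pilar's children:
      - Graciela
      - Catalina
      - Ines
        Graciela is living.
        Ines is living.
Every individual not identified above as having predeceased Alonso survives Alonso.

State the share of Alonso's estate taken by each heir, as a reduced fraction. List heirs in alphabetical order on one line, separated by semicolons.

Octavio, as surviving spouse, takes 2/5.
The remaining 3/5 passes to Alonso's descendants per stirpes.
The 3/5 is divided into 4 equal shares of 3/20 among Ramiro, Nieves, Pilar, Lucia.
Ramiro predeceased; the 3/20 allotted to Ramiro's branch passes to Ramiro's issue by representation.
The 3/20 is divided into 3 equal shares of 1/20 among Valentina, Beatriz, Teodoro.
Valentina is living and takes 1/20.
Beatriz is living and takes 1/20.
Teodoro is living and takes 1/20.
Nieves is living and takes 3/20.
Pilar predeceased; the 3/20 allotted to Pilar's branch passes to Pilar's issue by representation.
The 3/20 is divided into 3 equal shares of 1/20 among Graciela, Catalina, Ines.
Graciela is living and takes 1/20.
Catalina is living and takes 1/20.
Ines is living and takes 1/20.
Lucia is living and takes 3/20.

Beatriz 1/20; Catalina 1/20; Graciela 1/20; Ines 1/20; Lucia 3/20; Nieves 3/20; Octavio 2/5; Teodoro 1/20; Valentina 1/20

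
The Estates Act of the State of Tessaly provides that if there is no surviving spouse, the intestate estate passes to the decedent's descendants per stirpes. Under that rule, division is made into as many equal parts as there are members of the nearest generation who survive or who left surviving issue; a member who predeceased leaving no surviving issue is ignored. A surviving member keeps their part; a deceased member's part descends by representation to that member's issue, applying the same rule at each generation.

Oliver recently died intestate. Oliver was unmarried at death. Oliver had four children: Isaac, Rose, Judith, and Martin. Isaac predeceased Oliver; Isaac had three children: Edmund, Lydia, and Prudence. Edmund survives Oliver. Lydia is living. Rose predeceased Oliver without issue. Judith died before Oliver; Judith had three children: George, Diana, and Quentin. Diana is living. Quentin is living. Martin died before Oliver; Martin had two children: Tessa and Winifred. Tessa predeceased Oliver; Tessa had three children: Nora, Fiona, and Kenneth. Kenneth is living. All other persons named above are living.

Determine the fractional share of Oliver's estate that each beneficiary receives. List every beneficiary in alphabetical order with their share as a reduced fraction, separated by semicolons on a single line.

There is no surviving spouse, so the entire estate passes to Oliver's descendants per stirpes.
Rose left no surviving issue, so that branch lapses and is disregarded.
The estate is divided into 3 equal shares of 1/3 among Isaac, Judith, Martin.
Isaac predeceased; the 1/3 allotted to Isaac's branch passes to Isaac's issue by representation.
The 1/3 is divided into 3 equal shares of 1/9 among Edmund, Lydia, Prudence.
Edmund is living and takes 1/9.
Lydia is living and takes 1/9.
Prudence is living and takes 1/9.
Judith predeceased; the 1/3 allotted to Judith's branch passes to Judith's issue by representation.
The 1/3 is divided into 3 equal shares of 1/9 among George, Diana, Quentin.
George is living and takes 1/9.
Diana is living and takes 1/9.
Quentin is living and takes 1/9.
Martin predeceased; the 1/3 allotted to Martin's branch passes to Martin's issue by representation.
The 1/3 is divided into 2 equal shares of 1/6 among Tessa, Winifred.
Tessa predeceased; the 1/6 allotted to Tessa's branch passes to Tessa's issue by representation.
The 1/6 is divided into 3 equal shares of 1/18 among Nora, Fiona, Kenneth.
Nora is living and takes 1/18.
Fiona is living and takes 1/18.
Kenneth is living and takes 1/18.
Winifred is living and takes 1/6.

Diana 1/9; Edmund 1/9; Fiona 1/18; George 1/9; Kenneth 1/18; Lydia 1/9; Nora 1/18; Prudence 1/9; Quentin 1/9; Winifred 1/6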